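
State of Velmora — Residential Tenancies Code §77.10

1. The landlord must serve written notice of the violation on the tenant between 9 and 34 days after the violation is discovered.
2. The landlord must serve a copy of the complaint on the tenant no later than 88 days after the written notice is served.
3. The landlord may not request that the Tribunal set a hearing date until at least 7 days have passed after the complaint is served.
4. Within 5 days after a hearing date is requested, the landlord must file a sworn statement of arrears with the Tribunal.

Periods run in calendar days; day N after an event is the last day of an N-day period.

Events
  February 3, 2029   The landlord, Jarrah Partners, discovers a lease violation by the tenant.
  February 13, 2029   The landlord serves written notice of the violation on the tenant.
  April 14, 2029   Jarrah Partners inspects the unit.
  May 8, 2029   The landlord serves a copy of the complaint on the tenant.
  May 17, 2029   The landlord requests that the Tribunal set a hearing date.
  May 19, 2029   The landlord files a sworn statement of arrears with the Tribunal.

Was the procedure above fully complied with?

Yes

Step 1 — 9 and 34 days from February 3, 2029 (when the violation is discovered) are February 12, 2029 and March 9, 2029 respectively; done February 13, 2029, which is between those dates.
Step 2 — counting 88 days from February 13, 2029 (when the written notice is served) gives a deadline of May 12, 2029; May 8, 2029 is within that limit.
Step 3 — must wait 7 days from May 8, 2029 (when the complaint is served), so not before May 15, 2029; May 17, 2029 is on or after that date.
Step 4 — counting 5 days from May 17, 2029 (when a hearing date is requested) gives a deadline of May 22, 2029; done May 19, 2029 — timely.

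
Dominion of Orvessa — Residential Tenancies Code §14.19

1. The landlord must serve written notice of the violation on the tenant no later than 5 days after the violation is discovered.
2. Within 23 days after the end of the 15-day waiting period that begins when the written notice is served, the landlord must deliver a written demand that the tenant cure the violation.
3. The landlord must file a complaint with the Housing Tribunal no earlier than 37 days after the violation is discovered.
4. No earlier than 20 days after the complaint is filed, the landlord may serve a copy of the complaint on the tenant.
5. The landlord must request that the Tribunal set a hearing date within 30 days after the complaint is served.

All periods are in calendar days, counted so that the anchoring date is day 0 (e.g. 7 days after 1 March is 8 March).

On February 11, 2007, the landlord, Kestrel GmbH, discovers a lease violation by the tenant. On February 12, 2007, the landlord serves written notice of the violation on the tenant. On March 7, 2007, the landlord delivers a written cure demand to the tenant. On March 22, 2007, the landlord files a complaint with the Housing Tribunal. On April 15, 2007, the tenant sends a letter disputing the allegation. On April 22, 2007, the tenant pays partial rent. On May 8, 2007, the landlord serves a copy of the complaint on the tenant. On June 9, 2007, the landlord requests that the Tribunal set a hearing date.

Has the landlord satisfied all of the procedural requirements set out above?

Step 1: 5 days after February 11, 2007 (when the violation is discovered) is February 16, 2007; completed February 12, 2007, before the deadline.
Step 2: 23 days after February 27, 2007 (end of the 15-day waiting period, which began when the written notice is served on February 12, 2007) is March 22, 2007; March 7, 2007 is within that limit.
Step 3: the earliest permitted date is 37 days after February 11, 2007 (when the violation is discovered), i.e. March 20, 2007; done March 22, 2007, after the minimum wait.
Step 4: the earliest permitted date is 20 days after March 22, 2007 (when the complaint is filed), i.e. April 11, 2007; done May 8, 2007, after the minimum wait.
Step 5: 30 days after May 8, 2007 (when the complaint is served) is June 7, 2007; June 9, 2007 misses that deadline by 2 days.

No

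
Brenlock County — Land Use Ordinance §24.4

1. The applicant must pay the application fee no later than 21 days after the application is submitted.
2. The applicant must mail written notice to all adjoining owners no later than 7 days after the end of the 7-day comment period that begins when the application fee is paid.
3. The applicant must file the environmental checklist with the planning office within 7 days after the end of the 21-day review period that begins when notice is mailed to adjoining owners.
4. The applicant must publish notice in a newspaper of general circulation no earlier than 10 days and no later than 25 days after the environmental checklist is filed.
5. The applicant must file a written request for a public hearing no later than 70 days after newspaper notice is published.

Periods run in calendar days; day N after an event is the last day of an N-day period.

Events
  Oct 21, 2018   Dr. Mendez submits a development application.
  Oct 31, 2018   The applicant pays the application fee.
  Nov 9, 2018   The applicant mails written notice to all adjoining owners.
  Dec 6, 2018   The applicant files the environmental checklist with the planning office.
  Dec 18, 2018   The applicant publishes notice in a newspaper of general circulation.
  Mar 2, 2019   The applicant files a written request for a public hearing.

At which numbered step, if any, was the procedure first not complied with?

(1) due by Oct 21, 2018 + 21 days = Nov 11, 2018; done Oct 31, 2018 — timely.
(2) due by Nov 7, 2018 + 7 days = Nov 14, 2018; completed Nov 9, 2018, before the deadline.
(3) due by Nov 30, 2018 + 7 days = Dec 7, 2018; completed Dec 6, 2018, before the deadline.
(4) the permitted window runs from Dec 6, 2018 + 10 = Dec 16, 2018 to Dec 6, 2018 + 25 = Dec 31, 2018; Dec 18, 2018 falls inside that range.
(5) due by Dec 18, 2018 + 70 days = Feb 26, 2019; done Mar 2, 2019 — 4 days late.

Step 5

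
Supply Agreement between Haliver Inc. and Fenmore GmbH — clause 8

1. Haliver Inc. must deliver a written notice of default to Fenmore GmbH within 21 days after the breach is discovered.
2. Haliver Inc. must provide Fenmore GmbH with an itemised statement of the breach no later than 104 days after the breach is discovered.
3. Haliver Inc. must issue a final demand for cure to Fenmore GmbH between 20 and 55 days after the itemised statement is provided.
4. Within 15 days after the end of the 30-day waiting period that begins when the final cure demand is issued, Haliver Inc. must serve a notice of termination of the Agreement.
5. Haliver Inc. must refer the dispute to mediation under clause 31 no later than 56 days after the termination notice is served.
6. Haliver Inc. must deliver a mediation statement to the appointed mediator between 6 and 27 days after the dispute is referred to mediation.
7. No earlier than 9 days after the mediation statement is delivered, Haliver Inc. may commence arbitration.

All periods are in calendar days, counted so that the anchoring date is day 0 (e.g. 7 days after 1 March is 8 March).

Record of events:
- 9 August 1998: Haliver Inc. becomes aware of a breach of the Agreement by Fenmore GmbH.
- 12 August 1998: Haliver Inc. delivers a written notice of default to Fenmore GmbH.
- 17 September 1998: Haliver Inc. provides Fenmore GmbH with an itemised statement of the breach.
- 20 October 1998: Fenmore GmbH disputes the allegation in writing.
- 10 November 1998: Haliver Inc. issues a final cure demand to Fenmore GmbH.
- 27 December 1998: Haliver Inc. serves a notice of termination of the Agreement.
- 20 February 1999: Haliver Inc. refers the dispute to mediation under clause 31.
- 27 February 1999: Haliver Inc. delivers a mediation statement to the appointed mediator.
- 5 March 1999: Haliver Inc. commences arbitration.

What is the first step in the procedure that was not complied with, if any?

Step 1 — counting 21 days from 9 August 1998 (when the breach is discovered) gives a deadline of 30 August 1998; 12 August 1998 is within that limit.
Step 2 — counting 104 days from 9 August 1998 (when the breach is discovered) gives a deadline of 21 November 1998; completed 17 September 1998, before the deadline.
Step 3 — 20 and 55 days from 17 September 1998 (when the itemised statement is provided) are 7 October 1998 and 11 November 1998 respectively; done 10 November 1998 — within the window.
Step 4 — counting 15 days from 10 December 1998 (end of the 30-day waiting period, which began when the final cure demand is issued on 10 November 1998) gives a deadline of 25 December 1998; not done until 27 December 1998, 2 days after the deadline.

Step 4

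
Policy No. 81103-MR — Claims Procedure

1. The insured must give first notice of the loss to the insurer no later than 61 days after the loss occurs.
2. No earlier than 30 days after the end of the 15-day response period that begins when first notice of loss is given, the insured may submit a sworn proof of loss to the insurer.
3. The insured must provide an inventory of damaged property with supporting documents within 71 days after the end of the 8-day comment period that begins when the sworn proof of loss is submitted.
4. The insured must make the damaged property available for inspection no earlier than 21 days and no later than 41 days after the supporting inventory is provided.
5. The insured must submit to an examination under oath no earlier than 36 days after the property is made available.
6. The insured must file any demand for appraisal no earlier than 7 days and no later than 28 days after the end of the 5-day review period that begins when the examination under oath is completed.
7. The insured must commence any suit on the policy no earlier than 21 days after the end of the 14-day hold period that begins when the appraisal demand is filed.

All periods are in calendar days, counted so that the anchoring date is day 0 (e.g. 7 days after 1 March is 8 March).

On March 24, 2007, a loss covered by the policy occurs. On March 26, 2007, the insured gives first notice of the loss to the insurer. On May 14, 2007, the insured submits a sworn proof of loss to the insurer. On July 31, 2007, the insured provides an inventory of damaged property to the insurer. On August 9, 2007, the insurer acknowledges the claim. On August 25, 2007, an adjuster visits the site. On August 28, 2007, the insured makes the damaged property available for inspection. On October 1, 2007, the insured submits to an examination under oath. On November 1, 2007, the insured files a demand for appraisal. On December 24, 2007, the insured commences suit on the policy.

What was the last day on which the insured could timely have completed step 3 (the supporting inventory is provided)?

The sworn proof of loss is submitted on May 14, 2007; the 8-day comment period therefore ends May 22, 2007, and step 3 runs from that date. 71 days after May 22, 2007 is August 1, 2007.

August 1, 2007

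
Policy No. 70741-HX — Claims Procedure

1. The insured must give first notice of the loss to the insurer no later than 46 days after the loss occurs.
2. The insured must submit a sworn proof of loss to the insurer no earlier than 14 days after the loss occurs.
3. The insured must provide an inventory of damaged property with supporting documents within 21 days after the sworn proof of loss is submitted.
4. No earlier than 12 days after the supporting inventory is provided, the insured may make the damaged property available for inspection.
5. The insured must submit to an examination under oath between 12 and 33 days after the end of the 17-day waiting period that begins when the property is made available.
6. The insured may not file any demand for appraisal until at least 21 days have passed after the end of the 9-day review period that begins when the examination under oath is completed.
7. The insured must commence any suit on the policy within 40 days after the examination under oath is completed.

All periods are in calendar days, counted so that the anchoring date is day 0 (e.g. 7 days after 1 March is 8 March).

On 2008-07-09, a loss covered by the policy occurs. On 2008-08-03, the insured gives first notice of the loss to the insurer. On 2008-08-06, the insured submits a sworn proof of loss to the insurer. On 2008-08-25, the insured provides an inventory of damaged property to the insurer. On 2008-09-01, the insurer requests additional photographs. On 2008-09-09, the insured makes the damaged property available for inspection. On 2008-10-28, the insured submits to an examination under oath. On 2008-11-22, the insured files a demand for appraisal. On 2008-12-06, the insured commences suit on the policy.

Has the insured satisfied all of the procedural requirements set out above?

No

Step 1: 46 days after 2008-07-09 (when the loss occurs) is 2008-08-24; completed 2008-08-03, before the deadline.
Step 2: the earliest permitted date is 14 days after 2008-07-09 (when the loss occurs), i.e. 2008-07-23; 2008-08-06 is on or after that date.
Step 3: 21 days after 2008-08-06 (when the sworn proof of loss is submitted) is 2008-08-27; 2008-08-25 is within that limit.
Step 4: the earliest permitted date is 12 days after 2008-08-25 (when the supporting inventory is provided), i.e. 2008-09-06; done 2008-09-09, after the minimum wait.
Step 5: the window is 12–33 days after 2008-09-26 (end of the 17-day waiting period, which began when the property is made available on 2008-09-09), so 2008-10-08 through 2008-10-29; 2008-10-28 falls inside that range.
Step 6: the earliest permitted date is 21 days after 2008-11-06 (end of the 9-day review period, which began when the examination under oath is completed on 2008-10-28), i.e. 2008-11-27; acted on 2008-11-22, 5 days prematurely.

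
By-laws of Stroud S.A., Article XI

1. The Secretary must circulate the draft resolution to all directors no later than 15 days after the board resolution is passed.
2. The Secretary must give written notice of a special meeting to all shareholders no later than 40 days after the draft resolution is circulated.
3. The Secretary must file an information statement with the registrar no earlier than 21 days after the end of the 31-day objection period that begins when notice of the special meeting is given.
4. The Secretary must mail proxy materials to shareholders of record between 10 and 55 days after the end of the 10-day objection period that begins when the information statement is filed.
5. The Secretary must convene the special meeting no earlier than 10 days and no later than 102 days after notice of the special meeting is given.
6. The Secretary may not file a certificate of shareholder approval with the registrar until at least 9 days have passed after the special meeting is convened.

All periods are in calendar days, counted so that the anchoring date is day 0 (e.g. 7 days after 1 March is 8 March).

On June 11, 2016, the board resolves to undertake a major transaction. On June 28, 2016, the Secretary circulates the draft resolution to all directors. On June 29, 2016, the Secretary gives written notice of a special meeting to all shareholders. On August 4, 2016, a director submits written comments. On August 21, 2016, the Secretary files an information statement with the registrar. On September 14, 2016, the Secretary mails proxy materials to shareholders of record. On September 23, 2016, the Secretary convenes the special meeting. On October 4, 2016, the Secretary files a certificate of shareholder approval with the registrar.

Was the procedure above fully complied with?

Step 1: 15 days after June 11, 2016 (when the board resolution is passed) is June 26, 2016; not done until June 28, 2016, 2 days after the deadline.

No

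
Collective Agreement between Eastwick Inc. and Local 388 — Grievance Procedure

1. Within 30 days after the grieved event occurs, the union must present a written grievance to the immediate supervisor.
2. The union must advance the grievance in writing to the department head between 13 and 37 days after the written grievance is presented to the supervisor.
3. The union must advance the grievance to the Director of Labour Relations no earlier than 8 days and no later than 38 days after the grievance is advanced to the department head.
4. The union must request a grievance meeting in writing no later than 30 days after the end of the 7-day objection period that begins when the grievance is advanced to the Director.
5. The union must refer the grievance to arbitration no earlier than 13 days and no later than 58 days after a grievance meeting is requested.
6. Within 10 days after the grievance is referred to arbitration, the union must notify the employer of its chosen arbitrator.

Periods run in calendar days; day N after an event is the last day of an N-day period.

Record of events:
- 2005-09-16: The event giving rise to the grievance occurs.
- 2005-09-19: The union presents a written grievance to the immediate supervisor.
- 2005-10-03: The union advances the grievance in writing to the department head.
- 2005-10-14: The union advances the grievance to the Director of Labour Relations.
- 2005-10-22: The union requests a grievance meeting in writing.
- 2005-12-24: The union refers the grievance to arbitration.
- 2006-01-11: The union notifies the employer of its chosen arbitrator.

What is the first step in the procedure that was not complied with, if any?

Step 1: 30 days after 2005-09-16 (when the grieved event occurs) is 2005-10-16; 2005-09-19 is within that limit.
Step 2: the window is 13–37 days after 2005-09-19 (when the written grievance is presented to the supervisor), so 2005-10-02 through 2005-10-26; done 2005-10-03 — within the window.
Step 3: the window is 8–38 days after 2005-10-03 (when the grievance is advanced to the department head), so 2005-10-11 through 2005-11-10; 2005-10-14 falls inside that range.
Step 4: 30 days after 2005-10-21 (end of the 7-day objection period, which began when the grievance is advanced to the Director on 2005-10-14) is 2005-11-20; 2005-10-22 is within that limit.
Step 5: the window is 13–58 days after 2005-10-22 (when a grievance meeting is requested), so 2005-11-04 through 2005-12-19; 2005-12-24 is 5 days past the end of the window.

Step 5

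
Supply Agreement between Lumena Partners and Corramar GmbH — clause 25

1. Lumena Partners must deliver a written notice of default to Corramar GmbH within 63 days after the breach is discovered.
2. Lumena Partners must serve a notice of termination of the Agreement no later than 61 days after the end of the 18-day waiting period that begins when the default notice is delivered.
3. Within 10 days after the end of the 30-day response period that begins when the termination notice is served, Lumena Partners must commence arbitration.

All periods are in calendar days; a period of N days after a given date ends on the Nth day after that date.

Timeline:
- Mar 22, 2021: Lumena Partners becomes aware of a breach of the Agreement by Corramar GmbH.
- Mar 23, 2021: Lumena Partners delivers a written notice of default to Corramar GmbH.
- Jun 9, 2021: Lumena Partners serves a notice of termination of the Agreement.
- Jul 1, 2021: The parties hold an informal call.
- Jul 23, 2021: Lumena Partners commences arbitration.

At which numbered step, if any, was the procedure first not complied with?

Step 1 — counting 63 days from Mar 22, 2021 (when the breach is discovered) gives a deadline of May 24, 2021; done Mar 23, 2021 — timely.
Step 2 — counting 61 days from Apr 10, 2021 (end of the 18-day waiting period, which began when the default notice is delivered on Mar 23, 2021) gives a deadline of Jun 10, 2021; Jun 9, 2021 is within that limit.
Step 3 — counting 10 days from Jul 9, 2021 (end of the 30-day response period, which began when the termination notice is served on Jun 9, 2021) gives a deadline of Jul 19, 2021; done Jul 23, 2021 — 4 days late.
That is the first point of non-compliance.

Step 3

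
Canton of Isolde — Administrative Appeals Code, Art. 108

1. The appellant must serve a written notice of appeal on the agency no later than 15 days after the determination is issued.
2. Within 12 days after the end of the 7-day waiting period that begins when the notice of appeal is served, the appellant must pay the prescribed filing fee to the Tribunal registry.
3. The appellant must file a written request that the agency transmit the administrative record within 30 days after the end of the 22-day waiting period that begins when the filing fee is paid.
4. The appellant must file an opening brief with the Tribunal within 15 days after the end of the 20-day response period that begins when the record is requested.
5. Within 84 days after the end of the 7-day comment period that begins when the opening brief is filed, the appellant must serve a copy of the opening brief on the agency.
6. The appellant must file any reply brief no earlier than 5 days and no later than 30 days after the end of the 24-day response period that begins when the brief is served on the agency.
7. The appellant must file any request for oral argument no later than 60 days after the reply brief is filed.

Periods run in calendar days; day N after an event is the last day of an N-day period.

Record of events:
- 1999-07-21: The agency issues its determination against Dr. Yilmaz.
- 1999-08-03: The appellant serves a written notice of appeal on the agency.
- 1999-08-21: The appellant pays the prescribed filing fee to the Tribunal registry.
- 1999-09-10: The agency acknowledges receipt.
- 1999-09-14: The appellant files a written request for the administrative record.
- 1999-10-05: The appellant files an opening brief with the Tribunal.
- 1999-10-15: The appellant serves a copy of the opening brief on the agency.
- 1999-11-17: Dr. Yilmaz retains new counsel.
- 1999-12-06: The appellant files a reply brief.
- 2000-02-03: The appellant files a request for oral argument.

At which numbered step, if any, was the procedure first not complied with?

Step 1: 15 days after 1999-07-21 (when the determination is issued) is 1999-08-05; completed 1999-08-03, before the deadline.
Step 2: 12 days after 1999-08-10 (end of the 7-day waiting period, which began when the notice of appeal is served on 1999-08-03) is 1999-08-22; completed 1999-08-21, before the deadline.
Step 3: 30 days after 1999-09-12 (end of the 22-day waiting period, which began when the filing fee is paid on 1999-08-21) is 1999-10-12; 1999-09-14 is within that limit.
Step 4: 15 days after 1999-10-04 (end of the 20-day response period, which began when the record is requested on 1999-09-14) is 1999-10-19; completed 1999-10-05, before the deadline.
Step 5: 84 days after 1999-10-12 (end of the 7-day comment period, which began when the opening brief is filed on 1999-10-05) is 2000-01-04; completed 1999-10-15, before the deadline.
Step 6: the window is 5–30 days after 1999-11-08 (end of the 24-day response period, which began when the brief is served on the agency on 1999-10-15), so 1999-11-13 through 1999-12-08; 1999-12-06 falls inside that range.
Step 7: 60 days after 1999-12-06 (when the reply brief is filed) is 2000-02-04; completed 2000-02-03, before the deadline.

None — every step was satisfied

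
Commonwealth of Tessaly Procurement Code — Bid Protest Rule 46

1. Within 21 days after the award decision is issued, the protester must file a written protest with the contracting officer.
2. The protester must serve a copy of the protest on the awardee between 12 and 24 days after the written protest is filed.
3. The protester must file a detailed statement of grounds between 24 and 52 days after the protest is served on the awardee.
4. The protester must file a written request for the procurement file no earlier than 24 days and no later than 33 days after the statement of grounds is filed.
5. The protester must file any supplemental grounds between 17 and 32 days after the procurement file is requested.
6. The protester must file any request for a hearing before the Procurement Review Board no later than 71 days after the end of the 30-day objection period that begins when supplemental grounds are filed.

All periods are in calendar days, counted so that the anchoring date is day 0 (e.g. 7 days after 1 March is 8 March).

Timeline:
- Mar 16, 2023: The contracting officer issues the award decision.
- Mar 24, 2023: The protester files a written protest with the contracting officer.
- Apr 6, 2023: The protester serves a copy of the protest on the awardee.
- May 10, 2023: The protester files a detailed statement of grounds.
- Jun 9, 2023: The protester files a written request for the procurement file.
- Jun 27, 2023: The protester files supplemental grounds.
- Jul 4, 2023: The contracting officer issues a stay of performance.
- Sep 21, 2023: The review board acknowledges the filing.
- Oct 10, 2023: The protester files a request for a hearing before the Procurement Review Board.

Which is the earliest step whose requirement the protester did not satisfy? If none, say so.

Step 1 — counting 21 days from Mar 16, 2023 (when the award decision is issued) gives a deadline of Apr 6, 2023; Mar 24, 2023 is within that limit.
Step 2 — 12 and 24 days from Mar 24, 2023 (when the written protest is filed) are Apr 5, 2023 and Apr 17, 2023 respectively; done Apr 6, 2023, which is between those dates.
Step 3 — 24 and 52 days from Apr 6, 2023 (when the protest is served on the awardee) are Apr 30, 2023 and May 28, 2023 respectively; done May 10, 2023 — within the window.
Step 4 — 24 and 33 days from May 10, 2023 (when the statement of grounds is filed) are Jun 3, 2023 and Jun 12, 2023 respectively; Jun 9, 2023 falls inside that range.
Step 5 — 17 and 32 days from Jun 9, 2023 (when the procurement file is requested) are Jun 26, 2023 and Jul 11, 2023 respectively; done Jun 27, 2023, which is between those dates.
Step 6 — counting 71 days from Jul 27, 2023 (end of the 30-day objection period, which began when supplemental grounds are filed on Jun 27, 2023) gives a deadline of Oct 6, 2023; done Oct 10, 2023 — 4 days late.

Step 6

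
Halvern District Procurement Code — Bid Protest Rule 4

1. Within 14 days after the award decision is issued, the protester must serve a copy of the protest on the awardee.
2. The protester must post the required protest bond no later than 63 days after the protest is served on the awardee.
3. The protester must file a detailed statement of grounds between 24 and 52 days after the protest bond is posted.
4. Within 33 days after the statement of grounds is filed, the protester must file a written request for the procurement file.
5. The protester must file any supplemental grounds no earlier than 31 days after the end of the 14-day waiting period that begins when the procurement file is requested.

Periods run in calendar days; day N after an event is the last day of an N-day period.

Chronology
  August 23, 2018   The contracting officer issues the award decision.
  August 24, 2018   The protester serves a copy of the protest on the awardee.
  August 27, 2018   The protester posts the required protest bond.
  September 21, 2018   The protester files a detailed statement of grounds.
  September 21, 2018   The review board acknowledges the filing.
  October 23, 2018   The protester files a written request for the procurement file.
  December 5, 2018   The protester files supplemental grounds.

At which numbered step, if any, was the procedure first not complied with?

Step 5

Step 1 — counting 14 days from August 23, 2018 (when the award decision is issued) gives a deadline of September 6, 2018; August 24, 2018 is within that limit.
Step 2 — counting 63 days from August 24, 2018 (when the protest is served on the awardee) gives a deadline of October 26, 2018; August 27, 2018 is within that limit.
Step 3 — 24 and 52 days from August 27, 2018 (when the protest bond is posted) are September 20, 2018 and October 18, 2018 respectively; September 21, 2018 falls inside that range.
Step 4 — counting 33 days from September 21, 2018 (when the statement of grounds is filed) gives a deadline of October 24, 2018; done October 23, 2018 — timely.
Step 5 — must wait 31 days from November 6, 2018 (end of the 14-day waiting period, which began when the procurement file is requested on October 23, 2018), so not before December 7, 2018; acted on December 5, 2018, 2 days prematurely.
No need to go further; step 5 was not satisfied.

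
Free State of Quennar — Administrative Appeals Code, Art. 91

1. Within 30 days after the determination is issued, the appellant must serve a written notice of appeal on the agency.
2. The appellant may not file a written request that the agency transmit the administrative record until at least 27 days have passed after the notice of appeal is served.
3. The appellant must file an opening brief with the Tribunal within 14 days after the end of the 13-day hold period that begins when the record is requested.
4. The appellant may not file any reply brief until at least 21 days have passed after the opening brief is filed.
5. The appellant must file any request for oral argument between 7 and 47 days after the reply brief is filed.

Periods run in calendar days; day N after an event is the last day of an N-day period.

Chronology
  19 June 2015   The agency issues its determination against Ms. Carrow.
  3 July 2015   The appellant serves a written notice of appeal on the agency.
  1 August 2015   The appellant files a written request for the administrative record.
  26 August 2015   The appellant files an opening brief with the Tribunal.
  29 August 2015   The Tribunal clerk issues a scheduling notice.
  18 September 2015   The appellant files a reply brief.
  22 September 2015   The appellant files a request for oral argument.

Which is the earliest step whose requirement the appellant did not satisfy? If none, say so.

Step 5

Step 1: 30 days after 19 June 2015 (when the determination is issued) is 19 July 2015; 3 July 2015 is within that limit.
Step 2: the earliest permitted date is 27 days after 3 July 2015 (when the notice of appeal is served), i.e. 30 July 2015; 1 August 2015 is on or after that date.
Step 3: 14 days after 14 August 2015 (end of the 13-day hold period, which began when the record is requested on 1 August 2015) is 28 August 2015; 26 August 2015 is within that limit.
Step 4: the earliest permitted date is 21 days after 26 August 2015 (when the opening brief is filed), i.e. 16 September 2015; 18 September 2015 is on or after that date.
Step 5: the window is 7–47 days after 18 September 2015 (when the reply brief is filed), so 25 September 2015 through 4 November 2015; done 22 September 2015 — 3 days before the window opened.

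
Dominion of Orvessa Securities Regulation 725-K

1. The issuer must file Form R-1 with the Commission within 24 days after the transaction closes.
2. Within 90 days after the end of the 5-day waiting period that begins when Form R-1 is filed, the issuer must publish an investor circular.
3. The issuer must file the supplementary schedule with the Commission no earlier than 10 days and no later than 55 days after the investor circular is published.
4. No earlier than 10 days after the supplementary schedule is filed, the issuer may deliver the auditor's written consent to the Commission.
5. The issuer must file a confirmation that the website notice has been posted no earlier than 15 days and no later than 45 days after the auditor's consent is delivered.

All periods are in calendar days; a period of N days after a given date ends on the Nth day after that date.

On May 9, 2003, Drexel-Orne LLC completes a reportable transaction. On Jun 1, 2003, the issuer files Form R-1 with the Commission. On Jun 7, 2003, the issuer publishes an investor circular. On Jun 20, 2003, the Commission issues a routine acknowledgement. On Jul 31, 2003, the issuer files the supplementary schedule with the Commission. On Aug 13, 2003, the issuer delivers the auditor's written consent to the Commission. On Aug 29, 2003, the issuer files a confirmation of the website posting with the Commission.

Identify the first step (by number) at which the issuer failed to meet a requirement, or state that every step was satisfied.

None — every step was satisfied

Step 1 — counting 24 days from May 9, 2003 (when the transaction closes) gives a deadline of Jun 2, 2003; completed Jun 1, 2003, before the deadline.
Step 2 — counting 90 days from Jun 6, 2003 (end of the 5-day waiting period, which began when Form R-1 is filed on Jun 1, 2003) gives a deadline of Sep 4, 2003; completed Jun 7, 2003, before the deadline.
Step 3 — 10 and 55 days from Jun 7, 2003 (when the investor circular is published) are Jun 17, 2003 and Aug 1, 2003 respectively; done Jul 31, 2003, which is between those dates.
Step 4 — must wait 10 days from Jul 31, 2003 (when the supplementary schedule is filed), so not before Aug 10, 2003; done Aug 13, 2003, after the minimum wait.
Step 5 — 15 and 45 days from Aug 13, 2003 (when the auditor's consent is delivered) are Aug 28, 2003 and Sep 27, 2003 respectively; done Aug 29, 2003, which is between those dates.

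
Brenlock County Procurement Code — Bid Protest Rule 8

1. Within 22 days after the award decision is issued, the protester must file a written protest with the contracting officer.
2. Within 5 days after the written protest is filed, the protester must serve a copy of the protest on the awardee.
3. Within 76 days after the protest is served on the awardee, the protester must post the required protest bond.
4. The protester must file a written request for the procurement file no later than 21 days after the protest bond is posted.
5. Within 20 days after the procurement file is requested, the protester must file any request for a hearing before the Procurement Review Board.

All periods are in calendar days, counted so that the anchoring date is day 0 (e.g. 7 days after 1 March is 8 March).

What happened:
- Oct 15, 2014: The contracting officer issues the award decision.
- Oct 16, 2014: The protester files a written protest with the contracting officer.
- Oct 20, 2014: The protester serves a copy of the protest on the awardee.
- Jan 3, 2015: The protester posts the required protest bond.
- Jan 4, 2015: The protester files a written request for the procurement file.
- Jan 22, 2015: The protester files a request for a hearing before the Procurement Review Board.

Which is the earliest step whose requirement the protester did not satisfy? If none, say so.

(1) due by Oct 15, 2014 + 22 days = Nov 6, 2014; Oct 16, 2014 is within that limit.
(2) due by Oct 16, 2014 + 5 days = Oct 21, 2014; Oct 20, 2014 is within that limit.
(3) due by Oct 20, 2014 + 76 days = Jan 4, 2015; completed Jan 3, 2015, before the deadline.
(4) due by Jan 3, 2015 + 21 days = Jan 24, 2015; completed Jan 4, 2015, before the deadline.
(5) due by Jan 4, 2015 + 20 days = Jan 24, 2015; completed Jan 22, 2015, before the deadline.

None — every step was satisfied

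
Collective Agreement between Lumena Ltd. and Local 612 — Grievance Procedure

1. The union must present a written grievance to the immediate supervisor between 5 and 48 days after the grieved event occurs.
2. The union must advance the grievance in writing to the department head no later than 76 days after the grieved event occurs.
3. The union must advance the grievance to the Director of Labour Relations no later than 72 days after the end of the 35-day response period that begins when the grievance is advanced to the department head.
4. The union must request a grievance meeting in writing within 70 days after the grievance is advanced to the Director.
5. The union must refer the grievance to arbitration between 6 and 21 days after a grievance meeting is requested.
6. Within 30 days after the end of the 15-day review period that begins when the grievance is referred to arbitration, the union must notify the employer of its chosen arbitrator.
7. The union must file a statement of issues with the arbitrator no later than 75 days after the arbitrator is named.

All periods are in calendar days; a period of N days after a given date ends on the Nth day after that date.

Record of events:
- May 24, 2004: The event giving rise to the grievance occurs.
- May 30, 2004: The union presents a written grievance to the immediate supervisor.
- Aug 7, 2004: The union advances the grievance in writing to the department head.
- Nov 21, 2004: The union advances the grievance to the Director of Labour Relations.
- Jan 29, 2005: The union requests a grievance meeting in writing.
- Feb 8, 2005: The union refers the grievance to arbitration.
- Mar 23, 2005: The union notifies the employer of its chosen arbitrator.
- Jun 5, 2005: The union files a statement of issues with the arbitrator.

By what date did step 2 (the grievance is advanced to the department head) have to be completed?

Step 2 runs from May 24, 2004, when the grieved event occurs. 76 days after May 24, 2004 is Aug 8, 2004.

Aug 8, 2004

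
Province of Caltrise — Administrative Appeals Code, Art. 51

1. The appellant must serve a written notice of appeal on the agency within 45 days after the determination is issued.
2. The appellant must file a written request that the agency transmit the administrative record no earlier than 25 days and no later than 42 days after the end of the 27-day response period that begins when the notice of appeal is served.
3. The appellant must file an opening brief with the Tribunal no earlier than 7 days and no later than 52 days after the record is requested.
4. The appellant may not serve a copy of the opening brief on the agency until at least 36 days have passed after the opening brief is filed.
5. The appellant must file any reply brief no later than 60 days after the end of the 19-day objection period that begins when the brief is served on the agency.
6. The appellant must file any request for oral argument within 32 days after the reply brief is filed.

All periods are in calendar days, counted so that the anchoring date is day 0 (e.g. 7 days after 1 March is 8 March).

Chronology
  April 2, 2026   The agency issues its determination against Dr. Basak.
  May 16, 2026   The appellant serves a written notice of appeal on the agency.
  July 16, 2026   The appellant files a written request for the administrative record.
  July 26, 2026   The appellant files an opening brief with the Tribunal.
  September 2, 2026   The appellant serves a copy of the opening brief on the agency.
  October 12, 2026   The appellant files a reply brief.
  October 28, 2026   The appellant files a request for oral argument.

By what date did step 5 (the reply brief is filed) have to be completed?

The brief is served on the agency on September 2, 2026; the 19-day objection period therefore ends September 21, 2026, and step 5 runs from that date. 60 days after September 21, 2026 is November 20, 2026.

November 20, 2026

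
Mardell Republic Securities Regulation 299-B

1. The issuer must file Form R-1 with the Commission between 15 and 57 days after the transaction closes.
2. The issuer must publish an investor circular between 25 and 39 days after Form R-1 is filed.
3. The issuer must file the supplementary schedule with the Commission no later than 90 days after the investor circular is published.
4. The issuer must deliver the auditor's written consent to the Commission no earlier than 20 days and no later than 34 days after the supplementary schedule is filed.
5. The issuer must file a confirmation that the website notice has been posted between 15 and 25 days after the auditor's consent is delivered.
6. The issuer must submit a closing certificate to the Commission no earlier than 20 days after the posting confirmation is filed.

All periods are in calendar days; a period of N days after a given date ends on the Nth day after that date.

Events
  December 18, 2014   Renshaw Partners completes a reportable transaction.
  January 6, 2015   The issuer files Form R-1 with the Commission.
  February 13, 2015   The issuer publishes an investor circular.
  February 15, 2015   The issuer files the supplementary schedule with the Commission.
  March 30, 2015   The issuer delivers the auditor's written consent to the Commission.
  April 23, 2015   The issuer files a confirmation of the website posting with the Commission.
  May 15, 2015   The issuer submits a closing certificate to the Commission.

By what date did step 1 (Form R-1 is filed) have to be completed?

February 13, 2015

Step 1 runs from December 18, 2014, when the transaction closes. The window is 15–57 days after December 18, 2014; it closes on February 13, 2015.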